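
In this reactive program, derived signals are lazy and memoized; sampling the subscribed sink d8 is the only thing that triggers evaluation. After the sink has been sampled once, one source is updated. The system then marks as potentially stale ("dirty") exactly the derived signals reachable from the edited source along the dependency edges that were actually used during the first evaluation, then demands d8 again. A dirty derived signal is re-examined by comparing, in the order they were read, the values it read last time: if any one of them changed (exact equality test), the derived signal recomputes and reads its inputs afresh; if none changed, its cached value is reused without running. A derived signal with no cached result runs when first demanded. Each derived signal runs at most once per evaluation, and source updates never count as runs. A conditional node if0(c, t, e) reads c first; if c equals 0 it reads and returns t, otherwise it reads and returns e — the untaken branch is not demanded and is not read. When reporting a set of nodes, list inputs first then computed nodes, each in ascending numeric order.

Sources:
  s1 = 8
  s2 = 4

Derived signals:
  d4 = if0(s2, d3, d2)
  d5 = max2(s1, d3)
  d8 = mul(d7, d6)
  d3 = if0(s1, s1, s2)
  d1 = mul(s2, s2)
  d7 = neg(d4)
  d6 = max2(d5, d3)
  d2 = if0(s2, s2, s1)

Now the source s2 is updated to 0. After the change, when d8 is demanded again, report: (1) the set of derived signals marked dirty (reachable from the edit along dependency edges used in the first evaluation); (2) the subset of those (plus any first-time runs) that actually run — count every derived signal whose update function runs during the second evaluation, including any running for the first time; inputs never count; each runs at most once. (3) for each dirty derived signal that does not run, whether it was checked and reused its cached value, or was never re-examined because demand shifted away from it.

The edit dirties: d2, d3, d4, d5, d6, d7, d8.
6 derived signals run: d3, d4, d5, d6, d7, d8.
Unvisited dirty nodes (no longer demanded): d2.
Note the branch switch — demand abandons d2, which is never re-examined.

First demand of the output computes:
  d2 = if0(s2=4 -> else branch s1) = 8
  d3 = if0(s1=8 -> else branch s2) = 4
  d4 = if0(s2=4 -> else branch d2) = 8
  d5 = max2(8, 4) = 8
  d6 = max2(8, 4) = 8
  d7 = neg(8) = -8
  d8 = mul(-8, 8) = -64

After the edit, cleaning proceeds:
  d2: stays stale; no demand reaches it after the flip.
  d3: a read changed (s2 4->0) — executes, giving 0.
  d4: a read changed (s2 4->0) — executes, giving 0.
  d5: a read changed (d3 4->0) — executes, giving 8 — identical to its old value.
  d6: a read changed (d3 4->0) — executes, giving 8 — identical to its old value.
  d7: a read changed (d4 8->0) — executes, giving 0.
  d8: a read changed (d7 -8->0) — executes, giving 0.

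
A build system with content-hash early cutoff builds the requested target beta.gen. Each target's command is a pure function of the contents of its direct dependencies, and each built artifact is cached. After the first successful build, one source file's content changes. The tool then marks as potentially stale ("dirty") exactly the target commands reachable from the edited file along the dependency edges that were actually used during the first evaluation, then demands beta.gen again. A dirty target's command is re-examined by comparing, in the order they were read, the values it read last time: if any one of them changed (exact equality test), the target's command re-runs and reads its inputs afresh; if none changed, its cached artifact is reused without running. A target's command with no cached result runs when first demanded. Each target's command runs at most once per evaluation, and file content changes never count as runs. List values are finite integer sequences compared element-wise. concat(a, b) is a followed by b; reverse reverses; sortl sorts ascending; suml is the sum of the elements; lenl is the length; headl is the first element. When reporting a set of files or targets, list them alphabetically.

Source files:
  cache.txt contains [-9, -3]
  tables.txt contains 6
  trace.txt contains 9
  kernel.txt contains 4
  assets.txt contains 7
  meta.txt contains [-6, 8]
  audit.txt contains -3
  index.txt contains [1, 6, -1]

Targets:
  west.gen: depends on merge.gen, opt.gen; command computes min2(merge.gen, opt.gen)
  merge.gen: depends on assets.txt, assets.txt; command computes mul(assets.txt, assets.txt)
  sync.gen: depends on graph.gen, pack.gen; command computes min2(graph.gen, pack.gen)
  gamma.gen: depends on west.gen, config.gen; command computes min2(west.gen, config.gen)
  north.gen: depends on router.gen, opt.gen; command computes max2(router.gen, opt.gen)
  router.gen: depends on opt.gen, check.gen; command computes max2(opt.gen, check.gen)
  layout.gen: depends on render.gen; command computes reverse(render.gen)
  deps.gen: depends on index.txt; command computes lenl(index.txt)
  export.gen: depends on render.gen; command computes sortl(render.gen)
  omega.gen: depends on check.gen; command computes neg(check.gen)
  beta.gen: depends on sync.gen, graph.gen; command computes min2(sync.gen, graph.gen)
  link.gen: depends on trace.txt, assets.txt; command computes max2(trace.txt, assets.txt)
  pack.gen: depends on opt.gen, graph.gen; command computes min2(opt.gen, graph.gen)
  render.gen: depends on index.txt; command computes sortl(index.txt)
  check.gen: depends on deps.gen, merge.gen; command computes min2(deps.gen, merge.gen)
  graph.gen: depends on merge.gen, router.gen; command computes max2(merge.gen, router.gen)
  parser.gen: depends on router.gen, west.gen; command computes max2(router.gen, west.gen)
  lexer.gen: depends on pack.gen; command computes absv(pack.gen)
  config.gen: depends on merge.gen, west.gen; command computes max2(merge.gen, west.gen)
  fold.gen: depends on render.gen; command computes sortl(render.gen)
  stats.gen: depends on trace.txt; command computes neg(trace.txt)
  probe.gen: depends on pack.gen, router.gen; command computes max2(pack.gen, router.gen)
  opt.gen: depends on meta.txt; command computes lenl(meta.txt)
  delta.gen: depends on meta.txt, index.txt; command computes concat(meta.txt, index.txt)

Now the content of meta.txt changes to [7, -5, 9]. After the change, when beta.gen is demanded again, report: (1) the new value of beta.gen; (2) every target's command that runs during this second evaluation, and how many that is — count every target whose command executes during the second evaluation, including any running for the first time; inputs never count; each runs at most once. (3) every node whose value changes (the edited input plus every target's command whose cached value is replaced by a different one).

New value of beta.gen: 3.
Target commands that run: beta.gen, opt.gen, pack.gen, router.gen, sync.gen — 5 in total.
Values that change: beta.gen, meta.txt, opt.gen, pack.gen, sync.gen.
Key observation: the cutoff stops propagation at graph.gen — its inputs' values are unchanged, so it reuses its cache.

First evaluation (everything demanded from the output):
  deps.gen = lenl([1, 6, -1]) = 3
  merge.gen = mul(7, 7) = 49
  check.gen = min2(3, 49) = 3
  opt.gen = lenl([-6, 8]) = 2
  router.gen = max2(2, 3) = 3
  graph.gen = max2(49, 3) = 49
  pack.gen = min2(2, 49) = 2
  sync.gen = min2(49, 2) = 2
  beta.gen = min2(2, 49) = 2

Propagation after the edit:
  opt.gen: runs — meta.txt [-6, 8]->[7, -5, 9]; result 3.
  router.gen: runs — opt.gen 2->3; result 3 (same value as before).
  graph.gen: checked — values it read are unchanged (merge.gen unchanged, router.gen unchanged); reused cached 49 without running.
  pack.gen: runs — opt.gen 2->3; result 3.
  sync.gen: runs — pack.gen 2->3; result 3.
  beta.gen: runs — sync.gen 2->3; result 3.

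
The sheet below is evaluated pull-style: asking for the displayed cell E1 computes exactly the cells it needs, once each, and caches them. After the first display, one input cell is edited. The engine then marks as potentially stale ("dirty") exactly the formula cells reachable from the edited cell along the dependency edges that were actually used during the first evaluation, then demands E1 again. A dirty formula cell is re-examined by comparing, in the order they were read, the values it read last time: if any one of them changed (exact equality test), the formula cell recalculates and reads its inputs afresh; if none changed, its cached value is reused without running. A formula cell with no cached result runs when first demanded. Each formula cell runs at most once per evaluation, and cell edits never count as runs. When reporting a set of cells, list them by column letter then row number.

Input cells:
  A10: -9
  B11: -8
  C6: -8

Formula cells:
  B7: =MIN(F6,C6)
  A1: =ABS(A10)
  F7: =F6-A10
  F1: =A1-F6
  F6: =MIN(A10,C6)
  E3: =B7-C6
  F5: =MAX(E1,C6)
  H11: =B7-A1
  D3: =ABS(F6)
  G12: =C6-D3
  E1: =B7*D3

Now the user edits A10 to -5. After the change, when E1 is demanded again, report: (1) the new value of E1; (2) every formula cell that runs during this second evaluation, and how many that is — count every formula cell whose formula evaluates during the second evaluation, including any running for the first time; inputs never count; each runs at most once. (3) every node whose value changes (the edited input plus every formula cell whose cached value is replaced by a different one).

First demand of the output computes:
  F6 = MIN(-9, -8) = -9
  B7 = MIN(-9, -8) = -9
  D3 = ABS(-9) = 9
  E1 = -9 * 9 = -81

After the edit, cleaning proceeds:
  F6: a read changed (A10 -9->-5) — executes, giving -8.
  B7: a read changed (F6 -9->-8) — executes, giving -8.
  D3: a read changed (F6 -9->-8) — executes, giving 8.
  E1: a read changed (B7 -9->-8; D3 9->8) — executes, giving -64.

Demanding E1 again yields -64.
4 formula cells run: B7, D3, E1, F6.
The nodes whose values change: A10, B7, D3, E1, F6.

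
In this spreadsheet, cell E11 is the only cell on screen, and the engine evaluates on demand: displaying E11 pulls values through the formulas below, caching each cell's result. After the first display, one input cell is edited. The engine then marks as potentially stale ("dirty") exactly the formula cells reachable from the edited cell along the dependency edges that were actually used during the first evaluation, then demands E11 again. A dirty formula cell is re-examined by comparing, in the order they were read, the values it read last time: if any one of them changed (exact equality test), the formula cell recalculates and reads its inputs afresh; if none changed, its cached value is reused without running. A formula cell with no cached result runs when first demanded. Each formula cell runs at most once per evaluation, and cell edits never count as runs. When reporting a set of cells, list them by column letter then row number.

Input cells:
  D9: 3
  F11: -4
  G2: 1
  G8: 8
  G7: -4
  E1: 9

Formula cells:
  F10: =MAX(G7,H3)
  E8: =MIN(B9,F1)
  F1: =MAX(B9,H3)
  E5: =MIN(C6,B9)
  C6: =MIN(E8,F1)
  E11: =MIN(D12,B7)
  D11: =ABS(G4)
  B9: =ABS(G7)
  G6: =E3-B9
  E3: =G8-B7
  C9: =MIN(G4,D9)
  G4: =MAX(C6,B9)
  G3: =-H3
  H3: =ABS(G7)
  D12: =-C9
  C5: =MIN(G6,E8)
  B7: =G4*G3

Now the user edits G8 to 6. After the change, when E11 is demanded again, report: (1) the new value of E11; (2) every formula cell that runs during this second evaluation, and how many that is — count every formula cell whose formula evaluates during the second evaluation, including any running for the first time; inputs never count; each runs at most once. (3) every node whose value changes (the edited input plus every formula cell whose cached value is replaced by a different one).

Initial pass — values computed on the first demand:
  B9 = ABS(-4) = 4
  H3 = ABS(-4) = 4
  F1 = MAX(4, 4) = 4
  E8 = MIN(4, 4) = 4
  C6 = MIN(4, 4) = 4
  G3 = -(4) = -4
  G4 = MAX(4, 4) = 4
  B7 = 4 * -4 = -16
  C9 = MIN(4, 3) = 3
  D12 = -(3) = -3
  E11 = MIN(-3, -16) = -16

Second demand — change propagation:
  no demanded computation ever read G8, so the edit dirties nothing and nothing runs.

The important point: nothing the output needs ever reads G8, so the edit is invisible to it.

E11 now evaluates to -16.
Run set: none (0 run).
Changed values: G8.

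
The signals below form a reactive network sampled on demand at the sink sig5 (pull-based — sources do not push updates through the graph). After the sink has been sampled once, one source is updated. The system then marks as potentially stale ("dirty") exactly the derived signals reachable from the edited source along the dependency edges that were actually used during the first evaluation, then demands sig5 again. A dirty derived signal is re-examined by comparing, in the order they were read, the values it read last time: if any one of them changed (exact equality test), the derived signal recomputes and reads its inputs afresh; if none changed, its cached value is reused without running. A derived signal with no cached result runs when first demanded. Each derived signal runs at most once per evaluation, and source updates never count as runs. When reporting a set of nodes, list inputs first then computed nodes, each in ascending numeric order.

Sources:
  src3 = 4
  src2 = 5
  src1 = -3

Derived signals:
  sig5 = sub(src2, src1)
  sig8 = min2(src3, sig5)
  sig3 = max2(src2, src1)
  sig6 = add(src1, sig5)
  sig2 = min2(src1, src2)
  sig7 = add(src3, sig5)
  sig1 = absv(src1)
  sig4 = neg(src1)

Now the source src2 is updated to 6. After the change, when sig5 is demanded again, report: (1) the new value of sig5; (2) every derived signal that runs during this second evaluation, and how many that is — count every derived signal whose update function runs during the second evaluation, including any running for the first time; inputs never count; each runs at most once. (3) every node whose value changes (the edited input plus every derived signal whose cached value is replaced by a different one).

sig5 now evaluates to 9.
Run set: sig5 (1 run).
Changed values: src2, sig5.

Initial pass — values computed on the first demand:
  sig5 = sub(5, -3) = 8

Second demand — change propagation:
  sig5: re-runs because src2 5->6; new result 9.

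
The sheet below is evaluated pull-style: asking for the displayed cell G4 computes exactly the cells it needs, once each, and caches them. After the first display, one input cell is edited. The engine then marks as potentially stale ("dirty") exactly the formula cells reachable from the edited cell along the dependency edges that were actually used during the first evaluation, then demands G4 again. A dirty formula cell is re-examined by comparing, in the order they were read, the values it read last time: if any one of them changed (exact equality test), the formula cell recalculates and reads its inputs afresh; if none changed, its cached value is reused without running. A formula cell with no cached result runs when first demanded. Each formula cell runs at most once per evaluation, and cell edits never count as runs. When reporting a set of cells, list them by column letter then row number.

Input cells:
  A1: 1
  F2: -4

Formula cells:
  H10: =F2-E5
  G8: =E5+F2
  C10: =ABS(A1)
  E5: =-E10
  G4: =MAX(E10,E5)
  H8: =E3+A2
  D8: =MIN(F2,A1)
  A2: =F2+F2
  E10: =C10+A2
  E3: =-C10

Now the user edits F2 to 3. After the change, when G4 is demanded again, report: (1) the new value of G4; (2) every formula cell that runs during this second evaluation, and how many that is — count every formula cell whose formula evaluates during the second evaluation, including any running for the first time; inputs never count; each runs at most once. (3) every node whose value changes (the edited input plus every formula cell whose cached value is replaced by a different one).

Demanding G4 again yields 7.
4 formula cells run: A2, E5, E10, G4.
The nodes whose values change: A2, E5, E10, F2.

First demand of the output computes:
  A2 = -4 + -4 = -8
  C10 = ABS(1) = 1
  E10 = 1 + -8 = -7
  E5 = -(-7) = 7
  G4 = MAX(-7, 7) = 7

After the edit, cleaning proceeds:
  A2: a read changed (F2 -4->3; F2 -4->3) — executes, giving 6.
  E10: a read changed (A2 -8->6) — executes, giving 7.
  E5: a read changed (E10 -7->7) — executes, giving -7.
  G4: a read changed (E10 -7->7; E5 7->-7) — executes, giving 7 — identical to its old value.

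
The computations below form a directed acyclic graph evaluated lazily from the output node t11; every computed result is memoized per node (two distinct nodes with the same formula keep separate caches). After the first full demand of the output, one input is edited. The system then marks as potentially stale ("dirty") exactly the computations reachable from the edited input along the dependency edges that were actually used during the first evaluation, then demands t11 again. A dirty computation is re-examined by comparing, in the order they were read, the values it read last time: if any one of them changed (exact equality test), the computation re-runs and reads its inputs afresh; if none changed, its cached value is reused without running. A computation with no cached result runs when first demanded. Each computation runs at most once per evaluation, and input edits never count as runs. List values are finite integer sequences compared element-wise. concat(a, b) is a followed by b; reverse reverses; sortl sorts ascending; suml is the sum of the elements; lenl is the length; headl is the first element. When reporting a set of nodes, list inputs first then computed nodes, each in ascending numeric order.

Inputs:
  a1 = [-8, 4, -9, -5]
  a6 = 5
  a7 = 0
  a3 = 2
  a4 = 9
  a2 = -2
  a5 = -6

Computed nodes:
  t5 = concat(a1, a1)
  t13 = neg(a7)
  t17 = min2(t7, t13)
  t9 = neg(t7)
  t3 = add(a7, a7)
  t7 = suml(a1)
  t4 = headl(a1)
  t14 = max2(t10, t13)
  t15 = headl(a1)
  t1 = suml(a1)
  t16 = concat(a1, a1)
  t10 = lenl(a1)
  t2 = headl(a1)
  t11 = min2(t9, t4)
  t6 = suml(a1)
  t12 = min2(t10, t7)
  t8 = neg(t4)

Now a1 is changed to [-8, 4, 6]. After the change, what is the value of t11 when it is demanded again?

First demand of the output computes:
  t4 = headl([-8, 4, -9, -5]) = -8
  t7 = suml([-8, 4, -9, -5]) = -18
  t9 = neg(-18) = 18
  t11 = min2(18, -8) = -8

After the edit, cleaning proceeds:
  t4: a read changed (a1 [-8, 4, -9, -5]->[-8, 4, 6]) — executes, giving -8 — identical to its old value.
  t7: a read changed (a1 [-8, 4, -9, -5]->[-8, 4, 6]) — executes, giving 2.
  t9: a read changed (t7 -18->2) — executes, giving -2.
  t11: a read changed (t9 18->-2) — executes, giving -8 — identical to its old value.

Demanding t11 again yields -8.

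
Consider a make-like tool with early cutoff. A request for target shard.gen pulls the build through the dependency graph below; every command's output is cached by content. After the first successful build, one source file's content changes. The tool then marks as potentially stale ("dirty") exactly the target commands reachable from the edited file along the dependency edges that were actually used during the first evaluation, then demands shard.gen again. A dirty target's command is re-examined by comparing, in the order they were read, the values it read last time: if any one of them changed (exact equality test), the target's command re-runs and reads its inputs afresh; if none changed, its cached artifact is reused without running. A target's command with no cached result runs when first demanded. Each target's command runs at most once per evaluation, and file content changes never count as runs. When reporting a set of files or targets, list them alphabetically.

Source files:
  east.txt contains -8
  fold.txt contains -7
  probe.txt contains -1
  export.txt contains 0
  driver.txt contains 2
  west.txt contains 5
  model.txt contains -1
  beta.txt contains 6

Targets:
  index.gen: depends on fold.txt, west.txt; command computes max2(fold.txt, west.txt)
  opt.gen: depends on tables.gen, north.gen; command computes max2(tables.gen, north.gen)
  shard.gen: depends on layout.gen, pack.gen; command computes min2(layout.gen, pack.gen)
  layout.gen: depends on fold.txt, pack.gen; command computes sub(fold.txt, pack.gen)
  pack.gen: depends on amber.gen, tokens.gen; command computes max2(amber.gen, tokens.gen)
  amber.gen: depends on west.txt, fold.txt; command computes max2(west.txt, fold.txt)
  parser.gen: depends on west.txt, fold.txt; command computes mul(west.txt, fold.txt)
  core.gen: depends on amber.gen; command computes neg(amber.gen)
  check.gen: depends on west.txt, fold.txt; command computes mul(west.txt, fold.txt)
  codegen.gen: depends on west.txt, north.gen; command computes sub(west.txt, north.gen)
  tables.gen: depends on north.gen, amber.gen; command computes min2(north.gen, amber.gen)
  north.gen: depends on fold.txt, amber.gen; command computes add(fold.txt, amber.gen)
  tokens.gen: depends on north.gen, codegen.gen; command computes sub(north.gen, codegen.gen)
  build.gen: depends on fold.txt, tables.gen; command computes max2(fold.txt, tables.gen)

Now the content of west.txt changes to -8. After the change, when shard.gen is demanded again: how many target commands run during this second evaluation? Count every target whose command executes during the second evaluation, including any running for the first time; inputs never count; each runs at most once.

7 target commands run: amber.gen, codegen.gen, layout.gen, north.gen, pack.gen, shard.gen, tokens.gen.

First demand of the output computes:
  amber.gen = max2(5, -7) = 5
  north.gen = add(-7, 5) = -2
  codegen.gen = sub(5, -2) = 7
  tokens.gen = sub(-2, 7) = -9
  pack.gen = max2(5, -9) = 5
  layout.gen = sub(-7, 5) = -12
  shard.gen = min2(-12, 5) = -12

After the edit, cleaning proceeds:
  amber.gen: a read changed (west.txt 5->-8) — executes, giving -7.
  north.gen: a read changed (amber.gen 5->-7) — executes, giving -14.
  codegen.gen: a read changed (west.txt 5->-8; north.gen -2->-14) — executes, giving 6.
  tokens.gen: a read changed (north.gen -2->-14; codegen.gen 7->6) — executes, giving -20.
  pack.gen: a read changed (amber.gen 5->-7; tokens.gen -9->-20) — executes, giving -7.
  layout.gen: a read changed (pack.gen 5->-7) — executes, giving 0.
  shard.gen: a read changed (layout.gen -12->0; pack.gen 5->-7) — executes, giving -7.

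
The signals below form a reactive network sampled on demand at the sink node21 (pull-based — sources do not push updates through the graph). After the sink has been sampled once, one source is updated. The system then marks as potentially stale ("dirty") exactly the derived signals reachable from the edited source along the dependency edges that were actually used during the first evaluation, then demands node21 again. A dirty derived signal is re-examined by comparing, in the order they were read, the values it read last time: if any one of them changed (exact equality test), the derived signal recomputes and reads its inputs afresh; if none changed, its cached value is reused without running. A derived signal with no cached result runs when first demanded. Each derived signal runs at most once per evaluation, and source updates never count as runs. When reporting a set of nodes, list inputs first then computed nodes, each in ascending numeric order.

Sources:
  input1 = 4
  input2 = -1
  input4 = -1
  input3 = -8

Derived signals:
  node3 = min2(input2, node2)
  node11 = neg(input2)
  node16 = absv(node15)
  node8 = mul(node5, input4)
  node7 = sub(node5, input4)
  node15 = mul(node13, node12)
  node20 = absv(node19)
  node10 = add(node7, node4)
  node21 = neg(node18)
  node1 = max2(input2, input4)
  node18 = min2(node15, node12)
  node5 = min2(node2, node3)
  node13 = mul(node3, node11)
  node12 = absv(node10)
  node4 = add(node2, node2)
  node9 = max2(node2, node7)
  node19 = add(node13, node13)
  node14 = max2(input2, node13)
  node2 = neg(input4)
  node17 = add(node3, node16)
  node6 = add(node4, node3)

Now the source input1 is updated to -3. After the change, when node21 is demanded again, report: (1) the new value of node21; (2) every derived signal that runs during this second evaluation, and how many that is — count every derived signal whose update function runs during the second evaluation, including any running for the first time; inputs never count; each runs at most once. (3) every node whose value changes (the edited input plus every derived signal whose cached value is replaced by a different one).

Initial pass — values computed on the first demand:
  node2 = neg(-1) = 1
  node3 = min2(-1, 1) = -1
  node4 = add(1, 1) = 2
  node5 = min2(1, -1) = -1
  node7 = sub(-1, -1) = 0
  node10 = add(0, 2) = 2
  node11 = neg(-1) = 1
  node12 = absv(2) = 2
  node13 = mul(-1, 1) = -1
  node15 = mul(-1, 2) = -2
  node18 = min2(-2, 2) = -2
  node21 = neg(-2) = 2

Second demand — change propagation:
  no demanded computation ever read input1, so the edit dirties nothing and nothing runs.

The important point: nothing the output needs ever reads input1, so the edit is invisible to it.

node21 now evaluates to 2.
Run set: none (0 run).
Changed values: input1.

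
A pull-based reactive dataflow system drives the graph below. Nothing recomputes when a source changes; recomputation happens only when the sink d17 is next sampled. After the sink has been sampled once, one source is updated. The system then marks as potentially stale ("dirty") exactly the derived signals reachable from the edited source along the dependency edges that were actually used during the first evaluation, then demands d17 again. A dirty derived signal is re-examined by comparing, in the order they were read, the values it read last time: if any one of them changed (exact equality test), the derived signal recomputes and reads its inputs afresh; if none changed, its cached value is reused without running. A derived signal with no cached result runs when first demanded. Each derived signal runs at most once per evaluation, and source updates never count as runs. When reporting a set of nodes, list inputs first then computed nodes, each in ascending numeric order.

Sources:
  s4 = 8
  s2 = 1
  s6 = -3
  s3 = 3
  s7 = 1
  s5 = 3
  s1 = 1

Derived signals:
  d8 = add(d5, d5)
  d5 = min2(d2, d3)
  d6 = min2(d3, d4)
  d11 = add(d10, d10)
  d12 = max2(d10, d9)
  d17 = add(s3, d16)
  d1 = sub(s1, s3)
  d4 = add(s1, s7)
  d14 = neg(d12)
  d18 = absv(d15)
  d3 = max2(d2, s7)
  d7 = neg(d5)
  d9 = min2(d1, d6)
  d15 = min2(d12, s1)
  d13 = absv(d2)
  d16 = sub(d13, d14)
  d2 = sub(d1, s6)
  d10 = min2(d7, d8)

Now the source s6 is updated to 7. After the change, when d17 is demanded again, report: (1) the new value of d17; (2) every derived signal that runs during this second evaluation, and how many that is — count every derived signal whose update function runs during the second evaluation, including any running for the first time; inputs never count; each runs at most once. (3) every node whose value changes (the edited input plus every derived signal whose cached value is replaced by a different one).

First evaluation (everything demanded from the output):
  d1 = sub(1, 3) = -2
  d2 = sub(-2, -3) = 1
  d3 = max2(1, 1) = 1
  d4 = add(1, 1) = 2
  d5 = min2(1, 1) = 1
  d6 = min2(1, 2) = 1
  d7 = neg(1) = -1
  d8 = add(1, 1) = 2
  d9 = min2(-2, 1) = -2
  d10 = min2(-1, 2) = -1
  d12 = max2(-1, -2) = -1
  d13 = absv(1) = 1
  d14 = neg(-1) = 1
  d16 = sub(1, 1) = 0
  d17 = add(3, 0) = 3

Propagation after the edit:
  d2: runs — s6 -3->7; result -9.
  d3: runs — d2 1->-9; result 1 (same value as before).
  d5: runs — d2 1->-9; result -9.
  d6: checked — values it read are unchanged (d3 unchanged, d4 unchanged); reused cached 1 without running.
  d7: runs — d5 1->-9; result 9.
  d8: runs — d5 1->-9; d5 1->-9; result -18.
  d9: checked — values it read are unchanged (d1 unchanged, d6 unchanged); reused cached -2 without running.
  d10: runs — d7 -1->9; d8 2->-18; result -18.
  d12: runs — d10 -1->-18; result -2.
  d13: runs — d2 1->-9; result 9.
  d14: runs — d12 -1->-2; result 2.
  d16: runs — d13 1->9; d14 1->2; result 7.
  d17: runs — d16 0->7; result 10.

Key observation: the cutoff stops propagation at d6 — its inputs' values are unchanged, so it reuses its cache.

New value of d17: 10.
Derived signals that run: d2, d3, d5, d7, d8, d10, d12, d13, d14, d16, d17 — 11 in total.
Values that change: s6, d2, d5, d7, d8, d10, d12, d13, d14, d16, d17.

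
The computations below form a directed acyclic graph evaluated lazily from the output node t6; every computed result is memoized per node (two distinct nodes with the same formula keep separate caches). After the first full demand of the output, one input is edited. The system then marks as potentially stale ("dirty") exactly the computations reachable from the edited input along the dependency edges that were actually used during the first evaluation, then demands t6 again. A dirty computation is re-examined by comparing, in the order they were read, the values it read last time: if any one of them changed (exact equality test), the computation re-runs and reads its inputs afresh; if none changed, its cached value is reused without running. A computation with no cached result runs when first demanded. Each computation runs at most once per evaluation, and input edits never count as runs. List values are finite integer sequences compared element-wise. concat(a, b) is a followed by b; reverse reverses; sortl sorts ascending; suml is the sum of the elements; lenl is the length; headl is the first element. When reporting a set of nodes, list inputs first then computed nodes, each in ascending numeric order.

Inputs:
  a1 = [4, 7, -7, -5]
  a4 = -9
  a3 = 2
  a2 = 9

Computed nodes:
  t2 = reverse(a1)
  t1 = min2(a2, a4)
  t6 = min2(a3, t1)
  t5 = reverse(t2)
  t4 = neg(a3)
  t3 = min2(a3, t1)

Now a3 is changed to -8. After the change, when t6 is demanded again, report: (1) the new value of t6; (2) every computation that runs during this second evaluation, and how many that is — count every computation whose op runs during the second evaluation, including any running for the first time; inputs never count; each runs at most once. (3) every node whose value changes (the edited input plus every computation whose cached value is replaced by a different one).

Demanding t6 again yields -9.
1 computations run: t6.
The nodes whose values change: a3.

First demand of the output computes:
  t1 = min2(9, -9) = -9
  t6 = min2(2, -9) = -9

After the edit, cleaning proceeds:
  t6: a read changed (a3 2->-8) — executes, giving -9 — identical to its old value.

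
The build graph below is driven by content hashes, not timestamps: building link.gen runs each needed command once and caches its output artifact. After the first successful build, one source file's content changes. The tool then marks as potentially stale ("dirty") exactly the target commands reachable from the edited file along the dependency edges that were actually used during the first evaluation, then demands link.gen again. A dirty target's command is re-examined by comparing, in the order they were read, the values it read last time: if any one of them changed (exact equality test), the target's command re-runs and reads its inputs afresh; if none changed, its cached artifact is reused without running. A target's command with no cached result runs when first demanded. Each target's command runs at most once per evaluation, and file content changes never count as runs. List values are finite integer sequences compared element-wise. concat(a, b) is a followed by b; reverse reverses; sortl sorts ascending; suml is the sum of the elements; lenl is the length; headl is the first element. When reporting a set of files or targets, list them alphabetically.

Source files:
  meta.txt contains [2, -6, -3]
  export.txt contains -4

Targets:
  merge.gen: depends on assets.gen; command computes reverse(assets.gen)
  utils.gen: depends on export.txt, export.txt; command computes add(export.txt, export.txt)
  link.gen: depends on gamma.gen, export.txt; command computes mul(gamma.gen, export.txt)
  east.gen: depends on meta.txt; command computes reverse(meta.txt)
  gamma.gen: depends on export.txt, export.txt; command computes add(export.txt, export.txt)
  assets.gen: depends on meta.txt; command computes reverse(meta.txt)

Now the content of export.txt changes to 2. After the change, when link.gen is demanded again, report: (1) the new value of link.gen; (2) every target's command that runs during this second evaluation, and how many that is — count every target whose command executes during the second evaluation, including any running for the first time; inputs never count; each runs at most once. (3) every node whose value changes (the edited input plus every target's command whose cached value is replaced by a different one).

link.gen now evaluates to 8.
Run set: gamma.gen, link.gen (2 run).
Changed values: export.txt, gamma.gen, link.gen.

Initial pass — values computed on the first demand:
  gamma.gen = add(-4, -4) = -8
  link.gen = mul(-8, -4) = 32

Second demand — change propagation:
  gamma.gen: re-runs because export.txt -4->2; export.txt -4->2; new result 4.
  link.gen: re-runs because gamma.gen -8->4; export.txt -4->2; new result 8.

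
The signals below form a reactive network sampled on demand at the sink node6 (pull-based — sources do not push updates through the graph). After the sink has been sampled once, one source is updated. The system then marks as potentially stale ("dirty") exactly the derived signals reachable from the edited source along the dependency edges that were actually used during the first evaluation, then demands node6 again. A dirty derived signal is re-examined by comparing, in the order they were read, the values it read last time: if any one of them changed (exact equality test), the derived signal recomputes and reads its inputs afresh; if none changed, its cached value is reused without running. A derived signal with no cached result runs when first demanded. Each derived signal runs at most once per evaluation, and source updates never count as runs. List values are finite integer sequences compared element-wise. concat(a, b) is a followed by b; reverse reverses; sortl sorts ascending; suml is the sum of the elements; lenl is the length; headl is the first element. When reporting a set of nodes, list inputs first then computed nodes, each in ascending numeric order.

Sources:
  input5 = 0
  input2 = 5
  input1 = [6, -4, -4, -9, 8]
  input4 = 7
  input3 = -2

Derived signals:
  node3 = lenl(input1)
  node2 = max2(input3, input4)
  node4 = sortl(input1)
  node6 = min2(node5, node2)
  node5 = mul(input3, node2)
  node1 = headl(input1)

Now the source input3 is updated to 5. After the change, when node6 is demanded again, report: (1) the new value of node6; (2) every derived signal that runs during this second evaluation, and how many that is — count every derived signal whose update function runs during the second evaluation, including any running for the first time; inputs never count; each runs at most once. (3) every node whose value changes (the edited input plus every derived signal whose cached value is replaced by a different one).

Initial pass — values computed on the first demand:
  node2 = max2(-2, 7) = 7
  node5 = mul(-2, 7) = -14
  node6 = min2(-14, 7) = -14

Second demand — change propagation:
  node2: re-runs because input3 -2->5; new result 7 (unchanged).
  node5: re-runs because input3 -2->5; new result 35.
  node6: re-runs because node5 -14->35; new result 7.

node6 now evaluates to 7.
Run set: node2, node5, node6 (3 run).
Changed values: input3, node5, node6.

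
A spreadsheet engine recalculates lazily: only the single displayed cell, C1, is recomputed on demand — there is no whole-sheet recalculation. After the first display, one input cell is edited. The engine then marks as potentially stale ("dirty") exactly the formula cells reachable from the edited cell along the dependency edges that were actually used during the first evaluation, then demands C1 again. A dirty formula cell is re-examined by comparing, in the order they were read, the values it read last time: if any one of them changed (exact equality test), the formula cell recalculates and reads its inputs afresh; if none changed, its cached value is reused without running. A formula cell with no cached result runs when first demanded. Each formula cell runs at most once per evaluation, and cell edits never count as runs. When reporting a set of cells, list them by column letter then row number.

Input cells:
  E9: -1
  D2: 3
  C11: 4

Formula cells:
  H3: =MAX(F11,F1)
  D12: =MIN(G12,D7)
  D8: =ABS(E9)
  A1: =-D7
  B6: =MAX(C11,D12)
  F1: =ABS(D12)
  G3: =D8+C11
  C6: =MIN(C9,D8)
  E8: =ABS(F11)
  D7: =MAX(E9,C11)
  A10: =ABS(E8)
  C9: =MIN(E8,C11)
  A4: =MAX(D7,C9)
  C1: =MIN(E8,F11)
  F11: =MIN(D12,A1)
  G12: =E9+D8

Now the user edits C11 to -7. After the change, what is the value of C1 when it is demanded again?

New value of C1: -1.

First evaluation (everything demanded from the output):
  D7 = MAX(-1, 4) = 4
  A1 = -(4) = -4
  D8 = ABS(-1) = 1
  G12 = -1 + 1 = 0
  D12 = MIN(0, 4) = 0
  F11 = MIN(0, -4) = -4
  E8 = ABS(-4) = 4
  C1 = MIN(4, -4) = -4

Propagation after the edit:
  D7: runs — C11 4->-7; result -1.
  A1: runs — D7 4->-1; result 1.
  D12: runs — D7 4->-1; result -1.
  F11: runs — D12 0->-1; A1 -4->1; result -1.
  E8: runs — F11 -4->-1; result 1.
  C1: runs — E8 4->1; F11 -4->-1; result -1.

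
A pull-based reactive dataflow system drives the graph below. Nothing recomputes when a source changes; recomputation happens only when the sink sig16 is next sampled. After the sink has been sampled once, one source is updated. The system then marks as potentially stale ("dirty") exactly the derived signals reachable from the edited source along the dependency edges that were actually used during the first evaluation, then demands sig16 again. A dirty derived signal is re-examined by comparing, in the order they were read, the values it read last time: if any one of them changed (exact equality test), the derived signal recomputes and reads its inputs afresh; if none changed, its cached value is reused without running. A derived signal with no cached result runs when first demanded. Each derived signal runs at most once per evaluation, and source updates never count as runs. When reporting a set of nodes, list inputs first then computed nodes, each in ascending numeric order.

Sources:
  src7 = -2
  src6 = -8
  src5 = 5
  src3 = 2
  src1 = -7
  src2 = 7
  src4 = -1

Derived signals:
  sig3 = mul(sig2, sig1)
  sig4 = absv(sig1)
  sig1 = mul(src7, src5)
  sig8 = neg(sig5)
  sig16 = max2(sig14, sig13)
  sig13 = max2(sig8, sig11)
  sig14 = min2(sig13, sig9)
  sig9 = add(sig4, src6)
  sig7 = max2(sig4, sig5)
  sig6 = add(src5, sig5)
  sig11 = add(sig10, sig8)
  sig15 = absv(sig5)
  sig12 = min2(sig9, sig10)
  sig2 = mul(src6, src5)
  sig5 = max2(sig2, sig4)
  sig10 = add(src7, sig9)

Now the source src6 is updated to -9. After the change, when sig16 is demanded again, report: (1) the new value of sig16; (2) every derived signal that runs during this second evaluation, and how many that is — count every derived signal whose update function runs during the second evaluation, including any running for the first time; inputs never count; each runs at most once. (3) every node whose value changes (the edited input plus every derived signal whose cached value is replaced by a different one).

First evaluation (everything demanded from the output):
  sig1 = mul(-2, 5) = -10
  sig2 = mul(-8, 5) = -40
  sig4 = absv(-10) = 10
  sig5 = max2(-40, 10) = 10
  sig8 = neg(10) = -10
  sig9 = add(10, -8) = 2
  sig10 = add(-2, 2) = 0
  sig11 = add(0, -10) = -10
  sig13 = max2(-10, -10) = -10
  sig14 = min2(-10, 2) = -10
  sig16 = max2(-10, -10) = -10

Propagation after the edit:
  sig2: runs — src6 -8->-9; result -45.
  sig5: runs — sig2 -40->-45; result 10 (same value as before).
  sig8: checked — values it read are unchanged (sig5 unchanged); reused cached -10 without running.
  sig9: runs — src6 -8->-9; result 1.
  sig10: runs — sig9 2->1; result -1.
  sig11: runs — sig10 0->-1; result -11.
  sig13: runs — sig11 -10->-11; result -10 (same value as before).
  sig14: runs — sig9 2->1; result -10 (same value as before).
  sig16: checked — values it read are unchanged (sig14 unchanged, sig13 unchanged); reused cached -10 without running.

Key observation: the cutoff stops propagation at sig8 — its inputs' values are unchanged, so it reuses its cache.

New value of sig16: -10.
Derived signals that run: sig2, sig5, sig9, sig10, sig11, sig13, sig14 — 7 in total.
Values that change: src6, sig2, sig9, sig10, sig11.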